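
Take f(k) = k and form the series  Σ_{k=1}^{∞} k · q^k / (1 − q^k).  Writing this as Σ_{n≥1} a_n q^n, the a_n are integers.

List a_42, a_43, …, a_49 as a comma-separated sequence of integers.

96, 44, 84, 78, 72, 48, 124, 57

n=42: 1·42 2·21 3·14 6·7 7·6 14·3 21·2 42·1  f→[1+2+3+6+7+14+21+42]=96
q^43  k|43↦f(k): 43:43 1:1  a_43=44
n=44: 1·44 2·22 4·11 11·4 22·2 44·1  f→[1+2+4+11+22+44]=84
[q^45] f(1)=1,f(3)=3,f(5)=5,f(9)=9,f(15)=15,f(45)=45 ⇒ 78
q^46  k|46↦f(k): 46:46 23:23 2:2 1:1  a_46=72
q^47  k|47↦f(k): 47:47 1:1  a_47=48
q^48  k|48↦f(k): 48:48 24:24 16:16 12:12 8:8 6:6 4:4 3:3 2:2 1:1  a_48=124
q^49  k|49↦f(k): 49:49 7:7 1:1  a_49=57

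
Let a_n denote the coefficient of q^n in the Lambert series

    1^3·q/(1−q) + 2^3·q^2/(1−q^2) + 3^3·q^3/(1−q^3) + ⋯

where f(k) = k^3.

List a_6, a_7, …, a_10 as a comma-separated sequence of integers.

252, 344, 585, 757, 1134

n=6: 6·1 3·2 2·3 1·6  f→[216+27+8+1]=252
n=7: 7·1 1·7  f→[343+1]=344
d|8:{8,4,2,1}  Σf=512+64+8+1=585
[q^9] f(1)=1,f(3)=27,f(9)=729 ⇒ 757
n=10: 1·10 2·5 5·2 10·1  f→[1+8+125+1000]=1134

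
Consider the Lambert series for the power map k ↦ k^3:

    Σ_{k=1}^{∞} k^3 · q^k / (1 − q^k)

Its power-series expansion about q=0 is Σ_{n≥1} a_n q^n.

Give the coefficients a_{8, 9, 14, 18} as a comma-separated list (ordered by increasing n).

585, 757, 3096, 6813

[q^8] f(8)=512,f(4)=64,f(2)=8,f(1)=1 ⇒ 585
d|9:{9,3,1}  Σf=729+27+1=757
[q^14] f(1)=1,f(2)=8,f(7)=343,f(14)=2744 ⇒ 3096
n=18: 18·1 9·2 6·3 3·6 2·9 1·18  f→[5832+729+216+27+8+1]=6813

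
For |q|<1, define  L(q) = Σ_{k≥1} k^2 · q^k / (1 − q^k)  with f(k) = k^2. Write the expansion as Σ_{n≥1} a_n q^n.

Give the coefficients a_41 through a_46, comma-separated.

1682, 2500, 1850, 2562, 2366, 2650

[q^41] f(41)=1681,f(1)=1 ⇒ 1682
[q^42] f(42)=1764,f(21)=441,f(14)=196,f(7)=49,f(6)=36,f(3)=9,f(2)=4,f(1)=1 ⇒ 2500
d|43:{1,43}  Σf=1+1849=1850
d|44:{44,22,11,4,2,1}  Σf=1936+484+121+16+4+1=2562
n=45: 45·1 15·3 9·5 5·9 3·15 1·45  f→[2025+225+81+25+9+1]=2366
n=46: 1·46 2·23 23·2 46·1  f→[1+4+529+2116]=2650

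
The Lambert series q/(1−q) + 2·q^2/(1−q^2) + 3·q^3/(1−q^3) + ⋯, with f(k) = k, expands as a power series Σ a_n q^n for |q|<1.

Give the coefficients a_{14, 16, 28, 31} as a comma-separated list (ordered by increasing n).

24, 31, 56, 32

[q^14] f(14)=14,f(7)=7,f(2)=2,f(1)=1 ⇒ 24
[q^16] f(16)=16,f(8)=8,f(4)=4,f(2)=2,f(1)=1 ⇒ 31
n=28: 1·28 2·14 4·7 7·4 14·2 28·1  f→[1+2+4+7+14+28]=56
[q^31] f(31)=31,f(1)=1 ⇒ 32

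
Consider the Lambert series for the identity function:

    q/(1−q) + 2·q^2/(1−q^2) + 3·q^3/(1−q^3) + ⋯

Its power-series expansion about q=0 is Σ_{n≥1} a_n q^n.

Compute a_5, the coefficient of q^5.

n=5: 1·5 5·1  f→[1+5]=6

a_5 = 6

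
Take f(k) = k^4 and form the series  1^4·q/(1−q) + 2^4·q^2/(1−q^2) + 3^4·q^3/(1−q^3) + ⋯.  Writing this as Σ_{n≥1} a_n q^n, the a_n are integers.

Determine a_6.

n=6: 1·6 2·3 3·2 6·1  f→[1+16+81+1296]=1394

a_6 = 1394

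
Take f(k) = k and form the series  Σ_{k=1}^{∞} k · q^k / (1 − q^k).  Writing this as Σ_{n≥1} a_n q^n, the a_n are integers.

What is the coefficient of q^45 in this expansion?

a_45 = 78

n=45: 1·45 3·15 5·9 9·5 15·3 45·1  f→[1+3+5+9+15+45]=78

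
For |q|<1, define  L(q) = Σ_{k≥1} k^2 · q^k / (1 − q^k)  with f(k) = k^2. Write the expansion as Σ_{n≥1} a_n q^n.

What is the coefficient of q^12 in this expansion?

q^12  k|12↦f(k): 1:1 2:4 3:9 4:16 6:36 12:144  a_12=210

a_12 = 210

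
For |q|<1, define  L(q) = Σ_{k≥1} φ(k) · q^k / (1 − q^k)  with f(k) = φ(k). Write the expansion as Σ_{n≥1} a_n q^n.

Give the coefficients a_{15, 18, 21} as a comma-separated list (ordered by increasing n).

[q^15] φ(15)=8,φ(5)=4,φ(3)=2,φ(1)=1 ⇒ 15
q^18  k|18↦φ(k): 18:6 9:6 6:2 3:2 2:1 1:1  a_18=18
[q^21] φ(1)=1,φ(3)=2,φ(7)=6,φ(21)=12 ⇒ 21

15, 18, 21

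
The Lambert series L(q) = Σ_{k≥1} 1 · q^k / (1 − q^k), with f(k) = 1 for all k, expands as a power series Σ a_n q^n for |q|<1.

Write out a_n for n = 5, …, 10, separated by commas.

2, 4, 2, 4, 3, 4

d|5:{5,1}  Σf=1+1=2
n=6: 1·6 2·3 3·2 6·1  f→[1+1+1+1]=4
n=7: 7·1 1·7  f→[1+1]=2
d|8:{8,4,2,1}  Σf=1+1+1+1=4
d|9:{1,3,9}  Σf=1+1+1=3
n=10: 1·10 2·5 5·2 10·1  f→[1+1+1+1]=4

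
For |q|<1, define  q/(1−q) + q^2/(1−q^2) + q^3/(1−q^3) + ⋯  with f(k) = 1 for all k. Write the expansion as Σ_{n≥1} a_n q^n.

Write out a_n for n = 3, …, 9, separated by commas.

d|3:{3,1}  Σf=1+1=2
[q^4] f(1)=1,f(2)=1,f(4)=1 ⇒ 3
q^5  k|5↦f(k): 1:1 5:1  a_5=2
[q^6] f(6)=1,f(3)=1,f(2)=1,f(1)=1 ⇒ 4
n=7: 7·1 1·7  f→[1+1]=2
d|8:{1,2,4,8}  Σf=1+1+1+1=4
q^9  k|9↦f(k): 1:1 3:1 9:1  a_9=3

2, 3, 2, 4, 2, 4, 3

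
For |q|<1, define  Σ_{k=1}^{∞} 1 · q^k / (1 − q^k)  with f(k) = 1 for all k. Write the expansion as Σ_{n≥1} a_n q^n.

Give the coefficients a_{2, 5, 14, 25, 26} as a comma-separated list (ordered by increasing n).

2, 2, 4, 3, 4

q^2  k|2↦f(k): 1:1 2:1  a_2=2
[q^5] f(1)=1,f(5)=1 ⇒ 2
[q^14] f(14)=1,f(7)=1,f(2)=1,f(1)=1 ⇒ 4
q^25  k|25↦f(k): 25:1 5:1 1:1  a_25=3
n=26: 1·26 2·13 13·2 26·1  f→[1+1+1+1]=4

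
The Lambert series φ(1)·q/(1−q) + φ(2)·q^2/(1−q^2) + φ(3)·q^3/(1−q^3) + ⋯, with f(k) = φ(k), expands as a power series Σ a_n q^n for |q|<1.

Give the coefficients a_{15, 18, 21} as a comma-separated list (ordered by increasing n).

q^15  k|15↦φ(k): 15:8 5:4 3:2 1:1  a_15=15
n=18: 1·18 2·9 3·6 6·3 9·2 18·1  φ→[1+1+2+2+6+6]=18
d|21:{21,7,3,1}  Σφ=12+6+2+1=21

15, 18, 21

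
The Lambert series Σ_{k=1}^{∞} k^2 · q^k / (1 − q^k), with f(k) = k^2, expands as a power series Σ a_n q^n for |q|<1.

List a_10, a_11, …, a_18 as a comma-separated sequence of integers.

n=10: 10·1 5·2 2·5 1·10  f→[100+25+4+1]=130
q^11  k|11↦f(k): 11:121 1:1  a_11=122
d|12:{12,6,4,3,2,1}  Σf=144+36+16+9+4+1=210
n=13: 13·1 1·13  f→[169+1]=170
d|14:{14,7,2,1}  Σf=196+49+4+1=250
d|15:{1,3,5,15}  Σf=1+9+25+225=260
d|16:{1,2,4,8,16}  Σf=1+4+16+64+256=341
q^17  k|17↦f(k): 1:1 17:289  a_17=290
[q^18] f(18)=324,f(9)=81,f(6)=36,f(3)=9,f(2)=4,f(1)=1 ⇒ 455

130, 122, 210, 170, 250, 260, 341, 290, 455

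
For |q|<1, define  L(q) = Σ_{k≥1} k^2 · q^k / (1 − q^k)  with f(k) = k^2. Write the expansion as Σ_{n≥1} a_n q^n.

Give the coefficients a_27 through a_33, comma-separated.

820, 1050, 842, 1300, 962, 1365, 1220

d|27:{1,3,9,27}  Σf=1+9+81+729=820
n=28: 1·28 2·14 4·7 7·4 14·2 28·1  f→[1+4+16+49+196+784]=1050
d|29:{29,1}  Σf=841+1=842
[q^30] f(1)=1,f(2)=4,f(3)=9,f(5)=25,f(6)=36,f(10)=100,f(15)=225,f(30)=900 ⇒ 1300
[q^31] f(31)=961,f(1)=1 ⇒ 962
d|32:{1,2,4,8,16,32}  Σf=1+4+16+64+256+1024=1365
n=33: 1·33 3·11 11·3 33·1  f→[1+9+121+1089]=1220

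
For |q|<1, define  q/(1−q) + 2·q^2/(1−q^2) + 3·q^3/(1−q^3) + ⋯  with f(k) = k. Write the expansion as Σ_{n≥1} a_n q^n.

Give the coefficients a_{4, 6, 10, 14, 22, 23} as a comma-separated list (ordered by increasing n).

n=4: 1·4 2·2 4·1  f→[1+2+4]=7
[q^6] f(1)=1,f(2)=2,f(3)=3,f(6)=6 ⇒ 12
n=10: 10·1 5·2 2·5 1·10  f→[10+5+2+1]=18
d|14:{14,7,2,1}  Σf=14+7+2+1=24
d|22:{1,2,11,22}  Σf=1+2+11+22=36
[q^23] f(23)=23,f(1)=1 ⇒ 24

7, 12, 18, 24, 36, 24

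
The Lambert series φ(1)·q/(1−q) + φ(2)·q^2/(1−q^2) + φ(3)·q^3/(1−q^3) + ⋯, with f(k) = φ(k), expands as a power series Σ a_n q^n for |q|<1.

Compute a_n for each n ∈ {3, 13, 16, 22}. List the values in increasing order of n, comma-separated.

[q^3] φ(3)=2,φ(1)=1 ⇒ 3
d|13:{13,1}  Σφ=12+1=13
[q^16] φ(16)=8,φ(8)=4,φ(4)=2,φ(2)=1,φ(1)=1 ⇒ 16
q^22  k|22↦φ(k): 22:10 11:10 2:1 1:1  a_22=22

3, 13, 16, 22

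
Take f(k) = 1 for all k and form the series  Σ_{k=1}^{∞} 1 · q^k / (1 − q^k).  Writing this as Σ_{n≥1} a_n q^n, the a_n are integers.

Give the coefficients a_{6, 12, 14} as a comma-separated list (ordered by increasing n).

n=6: 6·1 3·2 2·3 1·6  f→[1+1+1+1]=4
n=12: 12·1 6·2 4·3 3·4 2·6 1·12  f→[1+1+1+1+1+1]=6
d|14:{1,2,7,14}  Σf=1+1+1+1=4

4, 6, 4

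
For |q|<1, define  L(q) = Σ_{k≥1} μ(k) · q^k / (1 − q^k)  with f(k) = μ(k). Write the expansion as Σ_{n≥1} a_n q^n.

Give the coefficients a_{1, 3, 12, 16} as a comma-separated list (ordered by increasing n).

q^1  k|1↦μ(k): 1:1  a_1=1
q^3  k|3↦μ(k): 3:-1 1:1  a_3=0
n=12: 1·12 2·6 3·4 4·3 6·2 12·1  μ→[1+(-1)+(-1)+0+1+0]=0
q^16  k|16↦μ(k): 16:0 8:0 4:0 2:-1 1:1  a_16=0

1, 0, 0, 0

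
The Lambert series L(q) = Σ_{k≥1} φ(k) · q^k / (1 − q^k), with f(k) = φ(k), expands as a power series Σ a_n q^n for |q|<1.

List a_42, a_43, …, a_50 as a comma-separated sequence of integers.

[q^42] φ(1)=1,φ(2)=1,φ(3)=2,φ(6)=2,φ(7)=6,φ(14)=6,φ(21)=12,φ(42)=12 ⇒ 42
n=43: 43·1 1·43  φ→[42+1]=43
d|44:{1,2,4,11,22,44}  Σφ=1+1+2+10+10+20=44
q^45  k|45↦φ(k): 1:1 3:2 5:4 9:6 15:8 45:24  a_45=45
n=46: 1·46 2·23 23·2 46·1  φ→[1+1+22+22]=46
d|47:{1,47}  Σφ=1+46=47
d|48:{1,2,3,4,6,8,12,16,24,48}  Σφ=1+1+2+2+2+4+4+8+8+16=48
[q^49] φ(1)=1,φ(7)=6,φ(49)=42 ⇒ 49
n=50: 50·1 25·2 10·5 5·10 2·25 1·50  φ→[20+20+4+4+1+1]=50

42, 43, 44, 45, 46, 47, 48, 49, 50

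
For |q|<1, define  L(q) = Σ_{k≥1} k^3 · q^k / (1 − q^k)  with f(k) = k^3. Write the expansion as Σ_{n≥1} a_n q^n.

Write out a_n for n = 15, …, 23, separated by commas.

q^15  k|15↦f(k): 1:1 3:27 5:125 15:3375  a_15=3528
[q^16] f(16)=4096,f(8)=512,f(4)=64,f(2)=8,f(1)=1 ⇒ 4681
q^17  k|17↦f(k): 1:1 17:4913  a_17=4914
n=18: 1·18 2·9 3·6 6·3 9·2 18·1  f→[1+8+27+216+729+5832]=6813
q^19  k|19↦f(k): 1:1 19:6859  a_19=6860
q^20  k|20↦f(k): 20:8000 10:1000 5:125 4:64 2:8 1:1  a_20=9198
q^21  k|21↦f(k): 1:1 3:27 7:343 21:9261  a_21=9632
n=22: 22·1 11·2 2·11 1·22  f→[10648+1331+8+1]=11988
[q^23] f(1)=1,f(23)=12167 ⇒ 12168

3528, 4681, 4914, 6813, 6860, 9198, 9632, 11988, 12168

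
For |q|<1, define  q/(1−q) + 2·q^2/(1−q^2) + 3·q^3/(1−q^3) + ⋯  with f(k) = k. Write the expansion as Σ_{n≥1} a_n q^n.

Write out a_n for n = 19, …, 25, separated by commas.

q^19  k|19↦f(k): 19:19 1:1  a_19=20
n=20: 20·1 10·2 5·4 4·5 2·10 1·20  f→[20+10+5+4+2+1]=42
q^21  k|21↦f(k): 21:21 7:7 3:3 1:1  a_21=32
n=22: 1·22 2·11 11·2 22·1  f→[1+2+11+22]=36
n=23: 1·23 23·1  f→[1+23]=24
q^24  k|24↦f(k): 1:1 2:2 3:3 4:4 6:6 8:8 12:12 24:24  a_24=60
[q^25] f(25)=25,f(5)=5,f(1)=1 ⇒ 31

20, 42, 32, 36, 24, 60, 31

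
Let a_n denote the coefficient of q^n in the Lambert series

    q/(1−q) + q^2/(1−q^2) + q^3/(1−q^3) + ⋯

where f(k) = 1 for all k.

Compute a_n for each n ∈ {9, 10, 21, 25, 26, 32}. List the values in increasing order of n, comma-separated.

[q^9] f(1)=1,f(3)=1,f(9)=1 ⇒ 3
q^10  k|10↦f(k): 10:1 5:1 2:1 1:1  a_10=4
d|21:{21,7,3,1}  Σf=1+1+1+1=4
[q^25] f(25)=1,f(5)=1,f(1)=1 ⇒ 3
q^26  k|26↦f(k): 1:1 2:1 13:1 26:1  a_26=4
q^32  k|32↦f(k): 32:1 16:1 8:1 4:1 2:1 1:1  a_32=6

3, 4, 4, 3, 4, 6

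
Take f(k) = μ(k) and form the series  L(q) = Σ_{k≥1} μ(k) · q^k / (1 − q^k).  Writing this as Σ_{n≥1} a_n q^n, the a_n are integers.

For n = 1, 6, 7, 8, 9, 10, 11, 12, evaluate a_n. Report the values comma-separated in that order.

1, 0, 0, 0, 0, 0, 0, 0

q^1  k|1↦μ(k): 1:1  a_1=1
n=6: 6·1 3·2 2·3 1·6  μ→[1+(-1)+(-1)+1]=0
[q^7] μ(7)=-1,μ(1)=1 ⇒ 0
d|8:{8,4,2,1}  Σμ=0+0+(-1)+1=0
[q^9] μ(1)=1,μ(3)=-1,μ(9)=0 ⇒ 0
d|10:{10,5,2,1}  Σμ=1+(-1)+(-1)+1=0
n=11: 1·11 11·1  μ→[1+(-1)]=0
q^12  k|12↦μ(k): 12:0 6:1 4:0 3:-1 2:-1 1:1  a_12=0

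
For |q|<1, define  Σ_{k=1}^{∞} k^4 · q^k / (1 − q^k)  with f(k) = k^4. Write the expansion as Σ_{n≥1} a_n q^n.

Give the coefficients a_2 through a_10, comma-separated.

17, 82, 273, 626, 1394, 2402, 4369, 6643, 10642

[q^2] f(2)=16,f(1)=1 ⇒ 17
n=3: 3·1 1·3  f→[81+1]=82
n=4: 4·1 2·2 1·4  f→[256+16+1]=273
[q^5] f(5)=625,f(1)=1 ⇒ 626
d|6:{1,2,3,6}  Σf=1+16+81+1296=1394
n=7: 1·7 7·1  f→[1+2401]=2402
[q^8] f(8)=4096,f(4)=256,f(2)=16,f(1)=1 ⇒ 4369
d|9:{1,3,9}  Σf=1+81+6561=6643
[q^10] f(10)=10000,f(5)=625,f(2)=16,f(1)=1 ⇒ 10642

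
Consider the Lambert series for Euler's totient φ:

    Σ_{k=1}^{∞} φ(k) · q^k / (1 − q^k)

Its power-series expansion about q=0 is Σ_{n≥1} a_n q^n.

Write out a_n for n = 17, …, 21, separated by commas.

q^17  k|17↦φ(k): 17:16 1:1  a_17=17
q^18  k|18↦φ(k): 18:6 9:6 6:2 3:2 2:1 1:1  a_18=18
d|19:{19,1}  Σφ=18+1=19
n=20: 1·20 2·10 4·5 5·4 10·2 20·1  φ→[1+1+2+4+4+8]=20
d|21:{1,3,7,21}  Σφ=1+2+6+12=21

17, 18, 19, 20, 21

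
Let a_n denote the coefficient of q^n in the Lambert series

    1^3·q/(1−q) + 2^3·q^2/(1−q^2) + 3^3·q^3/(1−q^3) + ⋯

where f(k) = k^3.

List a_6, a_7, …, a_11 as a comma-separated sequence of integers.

252, 344, 585, 757, 1134, 1332

q^6  k|6↦f(k): 6:216 3:27 2:8 1:1  a_6=252
q^7  k|7↦f(k): 1:1 7:343  a_7=344
d|8:{8,4,2,1}  Σf=512+64+8+1=585
[q^9] f(1)=1,f(3)=27,f(9)=729 ⇒ 757
d|10:{1,2,5,10}  Σf=1+8+125+1000=1134
q^11  k|11↦f(k): 11:1331 1:1  a_11=1332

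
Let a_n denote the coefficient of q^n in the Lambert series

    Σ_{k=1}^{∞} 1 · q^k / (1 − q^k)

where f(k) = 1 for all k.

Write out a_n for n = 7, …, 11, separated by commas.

n=7: 1·7 7·1  f→[1+1]=2
n=8: 8·1 4·2 2·4 1·8  f→[1+1+1+1]=4
n=9: 1·9 3·3 9·1  f→[1+1+1]=3
n=10: 10·1 5·2 2·5 1·10  f→[1+1+1+1]=4
q^11  k|11↦f(k): 1:1 11:1  a_11=2

2, 4, 3, 4, 2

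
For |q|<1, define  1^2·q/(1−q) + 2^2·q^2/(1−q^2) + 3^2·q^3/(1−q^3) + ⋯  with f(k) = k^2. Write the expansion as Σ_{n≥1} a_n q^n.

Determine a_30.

a_30 = 1300

n=30: 30·1 15·2 10·3 6·5 5·6 3·10 2·15 1·30  f→[900+225+100+36+25+9+4+1]=1300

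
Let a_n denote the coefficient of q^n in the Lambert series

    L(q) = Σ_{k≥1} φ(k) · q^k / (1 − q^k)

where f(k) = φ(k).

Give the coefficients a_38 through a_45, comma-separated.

q^38  k|38↦φ(k): 1:1 2:1 19:18 38:18  a_38=38
n=39: 39·1 13·3 3·13 1·39  φ→[24+12+2+1]=39
n=40: 1·40 2·20 4·10 5·8 8·5 10·4 20·2 40·1  φ→[1+1+2+4+4+4+8+16]=40
d|41:{1,41}  Σφ=1+40=41
n=42: 1·42 2·21 3·14 6·7 7·6 14·3 21·2 42·1  φ→[1+1+2+2+6+6+12+12]=42
d|43:{1,43}  Σφ=1+42=43
n=44: 1·44 2·22 4·11 11·4 22·2 44·1  φ→[1+1+2+10+10+20]=44
q^45  k|45↦φ(k): 1:1 3:2 5:4 9:6 15:8 45:24  a_45=45

38, 39, 40, 41, 42, 43, 44, 45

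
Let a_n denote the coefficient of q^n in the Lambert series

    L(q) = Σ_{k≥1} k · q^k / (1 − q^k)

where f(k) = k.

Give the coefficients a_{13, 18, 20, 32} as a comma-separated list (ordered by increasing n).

n=13: 1·13 13·1  f→[1+13]=14
q^18  k|18↦f(k): 1:1 2:2 3:3 6:6 9:9 18:18  a_18=39
[q^20] f(20)=20,f(10)=10,f(5)=5,f(4)=4,f(2)=2,f(1)=1 ⇒ 42
n=32: 1·32 2·16 4·8 8·4 16·2 32·1  f→[1+2+4+8+16+32]=63

14, 39, 42, 63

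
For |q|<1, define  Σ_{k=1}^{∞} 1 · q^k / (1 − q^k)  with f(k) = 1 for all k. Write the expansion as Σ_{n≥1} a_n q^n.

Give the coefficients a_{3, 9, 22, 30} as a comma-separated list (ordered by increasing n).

2, 3, 4, 8

[q^3] f(1)=1,f(3)=1 ⇒ 2
q^9  k|9↦f(k): 1:1 3:1 9:1  a_9=3
[q^22] f(22)=1,f(11)=1,f(2)=1,f(1)=1 ⇒ 4
[q^30] f(1)=1,f(2)=1,f(3)=1,f(5)=1,f(6)=1,f(10)=1,f(15)=1,f(30)=1 ⇒ 8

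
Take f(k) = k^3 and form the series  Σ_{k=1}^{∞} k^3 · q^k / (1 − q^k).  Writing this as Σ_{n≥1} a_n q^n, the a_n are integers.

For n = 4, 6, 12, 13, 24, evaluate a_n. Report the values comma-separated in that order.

73, 252, 2044, 2198, 16380

q^4  k|4↦f(k): 4:64 2:8 1:1  a_4=73
n=6: 6·1 3·2 2·3 1·6  f→[216+27+8+1]=252
[q^12] f(12)=1728,f(6)=216,f(4)=64,f(3)=27,f(2)=8,f(1)=1 ⇒ 2044
d|13:{1,13}  Σf=1+2197=2198
d|24:{24,12,8,6,4,3,2,1}  Σf=13824+1728+512+216+64+27+8+1=16380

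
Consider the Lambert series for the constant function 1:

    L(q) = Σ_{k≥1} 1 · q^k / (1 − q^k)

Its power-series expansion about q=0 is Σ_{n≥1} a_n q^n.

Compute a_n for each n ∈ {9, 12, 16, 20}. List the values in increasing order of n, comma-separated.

n=9: 1·9 3·3 9·1  f→[1+1+1]=3
[q^12] f(1)=1,f(2)=1,f(3)=1,f(4)=1,f(6)=1,f(12)=1 ⇒ 6
n=16: 1·16 2·8 4·4 8·2 16·1  f→[1+1+1+1+1]=5
d|20:{1,2,4,5,10,20}  Σf=1+1+1+1+1+1=6

3, 6, 5, 6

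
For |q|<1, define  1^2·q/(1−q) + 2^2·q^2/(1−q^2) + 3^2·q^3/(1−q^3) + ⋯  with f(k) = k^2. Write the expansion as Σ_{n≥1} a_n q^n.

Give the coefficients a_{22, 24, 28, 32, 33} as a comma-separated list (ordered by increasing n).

610, 850, 1050, 1365, 1220

d|22:{1,2,11,22}  Σf=1+4+121+484=610
q^24  k|24↦f(k): 1:1 2:4 3:9 4:16 6:36 8:64 12:144 24:576  a_24=850
d|28:{28,14,7,4,2,1}  Σf=784+196+49+16+4+1=1050
n=32: 32·1 16·2 8·4 4·8 2·16 1·32  f→[1024+256+64+16+4+1]=1365
d|33:{33,11,3,1}  Σf=1089+121+9+1=1220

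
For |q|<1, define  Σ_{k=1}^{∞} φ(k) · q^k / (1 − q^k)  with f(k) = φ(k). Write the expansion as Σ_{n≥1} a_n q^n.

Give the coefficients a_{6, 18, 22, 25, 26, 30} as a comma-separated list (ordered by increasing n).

d|6:{1,2,3,6}  Σφ=1+1+2+2=6
[q^18] φ(18)=6,φ(9)=6,φ(6)=2,φ(3)=2,φ(2)=1,φ(1)=1 ⇒ 18
q^22  k|22↦φ(k): 1:1 2:1 11:10 22:10  a_22=22
[q^25] φ(1)=1,φ(5)=4,φ(25)=20 ⇒ 25
n=26: 1·26 2·13 13·2 26·1  φ→[1+1+12+12]=26
q^30  k|30↦φ(k): 1:1 2:1 3:2 5:4 6:2 10:4 15:8 30:8  a_30=30

6, 18, 22, 25, 26, 30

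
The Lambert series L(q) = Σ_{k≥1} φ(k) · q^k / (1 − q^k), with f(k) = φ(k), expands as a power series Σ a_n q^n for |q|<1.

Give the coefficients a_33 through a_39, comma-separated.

[q^33] φ(1)=1,φ(3)=2,φ(11)=10,φ(33)=20 ⇒ 33
d|34:{34,17,2,1}  Σφ=16+16+1+1=34
n=35: 35·1 7·5 5·7 1·35  φ→[24+6+4+1]=35
n=36: 36·1 18·2 12·3 9·4 6·6 4·9 3·12 2·18 1·36  φ→[12+6+4+6+2+2+2+1+1]=36
[q^37] φ(1)=1,φ(37)=36 ⇒ 37
n=38: 38·1 19·2 2·19 1·38  φ→[18+18+1+1]=38
n=39: 1·39 3·13 13·3 39·1  φ→[1+2+12+24]=39

33, 34, 35, 36, 37, 38, 39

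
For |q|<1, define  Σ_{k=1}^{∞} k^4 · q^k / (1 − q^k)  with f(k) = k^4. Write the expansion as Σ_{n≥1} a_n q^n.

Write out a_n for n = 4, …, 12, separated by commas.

[q^4] f(1)=1,f(2)=16,f(4)=256 ⇒ 273
d|5:{1,5}  Σf=1+625=626
n=6: 1·6 2·3 3·2 6·1  f→[1+16+81+1296]=1394
d|7:{1,7}  Σf=1+2401=2402
[q^8] f(8)=4096,f(4)=256,f(2)=16,f(1)=1 ⇒ 4369
d|9:{1,3,9}  Σf=1+81+6561=6643
[q^10] f(10)=10000,f(5)=625,f(2)=16,f(1)=1 ⇒ 10642
n=11: 11·1 1·11  f→[14641+1]=14642
d|12:{1,2,3,4,6,12}  Σf=1+16+81+256+1296+20736=22386

273, 626, 1394, 2402, 4369, 6643, 10642, 14642, 22386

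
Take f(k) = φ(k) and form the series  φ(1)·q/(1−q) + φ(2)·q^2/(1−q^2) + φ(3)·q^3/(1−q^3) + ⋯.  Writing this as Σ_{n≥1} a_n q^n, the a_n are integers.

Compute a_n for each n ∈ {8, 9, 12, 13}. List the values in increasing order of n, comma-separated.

d|8:{8,4,2,1}  Σφ=4+2+1+1=8
q^9  k|9↦φ(k): 9:6 3:2 1:1  a_9=9
[q^12] φ(1)=1,φ(2)=1,φ(3)=2,φ(4)=2,φ(6)=2,φ(12)=4 ⇒ 12
n=13: 13·1 1·13  φ→[12+1]=13

8, 9, 12, 13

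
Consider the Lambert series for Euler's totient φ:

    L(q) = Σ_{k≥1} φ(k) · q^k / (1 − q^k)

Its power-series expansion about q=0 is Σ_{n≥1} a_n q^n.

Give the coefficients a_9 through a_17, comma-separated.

[q^9] φ(9)=6,φ(3)=2,φ(1)=1 ⇒ 9
n=10: 10·1 5·2 2·5 1·10  φ→[4+4+1+1]=10
q^11  k|11↦φ(k): 11:10 1:1  a_11=11
q^12  k|12↦φ(k): 12:4 6:2 4:2 3:2 2:1 1:1  a_12=12
[q^13] φ(13)=12,φ(1)=1 ⇒ 13
q^14  k|14↦φ(k): 1:1 2:1 7:6 14:6  a_14=14
[q^15] φ(1)=1,φ(3)=2,φ(5)=4,φ(15)=8 ⇒ 15
d|16:{16,8,4,2,1}  Σφ=8+4+2+1+1=16
n=17: 17·1 1·17  φ→[16+1]=17

9, 10, 11, 12, 13, 14, 15, 16, 17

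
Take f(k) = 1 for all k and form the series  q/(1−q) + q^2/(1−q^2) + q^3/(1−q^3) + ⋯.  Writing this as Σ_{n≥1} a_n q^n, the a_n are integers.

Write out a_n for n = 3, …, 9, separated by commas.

d|3:{3,1}  Σf=1+1=2
[q^4] f(1)=1,f(2)=1,f(4)=1 ⇒ 3
d|5:{5,1}  Σf=1+1=2
n=6: 6·1 3·2 2·3 1·6  f→[1+1+1+1]=4
[q^7] f(7)=1,f(1)=1 ⇒ 2
n=8: 1·8 2·4 4·2 8·1  f→[1+1+1+1]=4
[q^9] f(9)=1,f(3)=1,f(1)=1 ⇒ 3

2, 3, 2, 4, 2, 4, 3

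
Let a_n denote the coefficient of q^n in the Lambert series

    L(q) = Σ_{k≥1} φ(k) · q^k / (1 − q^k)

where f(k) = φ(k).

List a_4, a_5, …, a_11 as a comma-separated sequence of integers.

n=4: 4·1 2·2 1·4  φ→[2+1+1]=4
n=5: 1·5 5·1  φ→[1+4]=5
d|6:{6,3,2,1}  Σφ=2+2+1+1=6
n=7: 1·7 7·1  φ→[1+6]=7
q^8  k|8↦φ(k): 1:1 2:1 4:2 8:4  a_8=8
n=9: 9·1 3·3 1·9  φ→[6+2+1]=9
n=10: 10·1 5·2 2·5 1·10  φ→[4+4+1+1]=10
q^11  k|11↦φ(k): 1:1 11:10  a_11=11

4, 5, 6, 7, 8, 9, 10, 11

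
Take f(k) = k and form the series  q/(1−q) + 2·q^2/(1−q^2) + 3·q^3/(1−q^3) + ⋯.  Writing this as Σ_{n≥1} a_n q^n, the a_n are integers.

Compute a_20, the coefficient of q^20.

d|20:{1,2,4,5,10,20}  Σf=1+2+4+5+10+20=42

a_20 = 42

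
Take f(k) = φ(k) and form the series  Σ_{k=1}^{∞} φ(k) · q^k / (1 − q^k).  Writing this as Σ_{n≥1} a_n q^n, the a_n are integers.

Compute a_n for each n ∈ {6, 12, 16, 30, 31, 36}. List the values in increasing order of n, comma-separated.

n=6: 1·6 2·3 3·2 6·1  φ→[1+1+2+2]=6
d|12:{12,6,4,3,2,1}  Σφ=4+2+2+2+1+1=12
q^16  k|16↦φ(k): 16:8 8:4 4:2 2:1 1:1  a_16=16
n=30: 1·30 2·15 3·10 5·6 6·5 10·3 15·2 30·1  φ→[1+1+2+4+2+4+8+8]=30
d|31:{1,31}  Σφ=1+30=31
q^36  k|36↦φ(k): 1:1 2:1 3:2 4:2 6:2 9:6 12:4 18:6 36:12  a_36=36

6, 12, 16, 30, 31, 36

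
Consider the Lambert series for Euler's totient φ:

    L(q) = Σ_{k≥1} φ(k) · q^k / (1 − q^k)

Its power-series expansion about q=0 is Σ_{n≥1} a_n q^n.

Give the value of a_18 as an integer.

q^18  k|18↦φ(k): 18:6 9:6 6:2 3:2 2:1 1:1  a_18=18

a_18 = 18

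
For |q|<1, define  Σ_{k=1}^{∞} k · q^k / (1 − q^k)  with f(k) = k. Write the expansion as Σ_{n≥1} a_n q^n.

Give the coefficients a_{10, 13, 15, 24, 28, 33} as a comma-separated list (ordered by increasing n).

18, 14, 24, 60, 56, 48

[q^10] f(10)=10,f(5)=5,f(2)=2,f(1)=1 ⇒ 18
[q^13] f(13)=13,f(1)=1 ⇒ 14
q^15  k|15↦f(k): 1:1 3:3 5:5 15:15  a_15=24
q^24  k|24↦f(k): 1:1 2:2 3:3 4:4 6:6 8:8 12:12 24:24  a_24=60
n=28: 28·1 14·2 7·4 4·7 2·14 1·28  f→[28+14+7+4+2+1]=56
[q^33] f(1)=1,f(3)=3,f(11)=11,f(33)=33 ⇒ 48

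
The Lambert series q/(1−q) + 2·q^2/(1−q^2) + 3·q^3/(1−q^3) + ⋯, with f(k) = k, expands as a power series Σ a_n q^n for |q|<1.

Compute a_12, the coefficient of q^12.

q^12  k|12↦f(k): 1:1 2:2 3:3 4:4 6:6 12:12  a_12=28

a_12 = 28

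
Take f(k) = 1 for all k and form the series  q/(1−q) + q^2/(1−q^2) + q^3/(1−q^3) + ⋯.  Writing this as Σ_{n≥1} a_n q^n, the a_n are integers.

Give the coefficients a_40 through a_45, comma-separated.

8, 2, 8, 2, 6, 6

q^40  k|40↦f(k): 40:1 20:1 10:1 8:1 5:1 4:1 2:1 1:1  a_40=8
q^41  k|41↦f(k): 41:1 1:1  a_41=2
[q^42] f(42)=1,f(21)=1,f(14)=1,f(7)=1,f(6)=1,f(3)=1,f(2)=1,f(1)=1 ⇒ 8
q^43  k|43↦f(k): 1:1 43:1  a_43=2
q^44  k|44↦f(k): 1:1 2:1 4:1 11:1 22:1 44:1  a_44=6
d|45:{45,15,9,5,3,1}  Σf=1+1+1+1+1+1=6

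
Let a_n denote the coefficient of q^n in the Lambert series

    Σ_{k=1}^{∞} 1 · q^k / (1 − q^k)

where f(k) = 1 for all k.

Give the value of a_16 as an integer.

n=16: 1·16 2·8 4·4 8·2 16·1  f→[1+1+1+1+1]=5

a_16 = 5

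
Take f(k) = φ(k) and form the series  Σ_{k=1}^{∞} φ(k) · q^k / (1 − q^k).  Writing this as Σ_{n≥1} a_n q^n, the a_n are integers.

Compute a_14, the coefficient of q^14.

[q^14] φ(1)=1,φ(2)=1,φ(7)=6,φ(14)=6 ⇒ 14

a_14 = 14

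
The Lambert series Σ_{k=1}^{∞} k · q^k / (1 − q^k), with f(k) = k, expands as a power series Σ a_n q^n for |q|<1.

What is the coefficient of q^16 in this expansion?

a_16 = 31

d|16:{1,2,4,8,16}  Σf=1+2+4+8+16=31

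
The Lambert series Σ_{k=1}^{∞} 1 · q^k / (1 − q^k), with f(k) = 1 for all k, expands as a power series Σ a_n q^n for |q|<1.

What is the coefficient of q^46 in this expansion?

n=46: 1·46 2·23 23·2 46·1  f→[1+1+1+1]=4

a_46 = 4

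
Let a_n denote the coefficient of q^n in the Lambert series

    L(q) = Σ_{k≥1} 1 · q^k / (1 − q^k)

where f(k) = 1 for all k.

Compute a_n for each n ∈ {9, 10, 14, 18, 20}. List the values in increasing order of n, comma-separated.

3, 4, 4, 6, 6

n=9: 1·9 3·3 9·1  f→[1+1+1]=3
d|10:{10,5,2,1}  Σf=1+1+1+1=4
n=14: 14·1 7·2 2·7 1·14  f→[1+1+1+1]=4
d|18:{1,2,3,6,9,18}  Σf=1+1+1+1+1+1=6
q^20  k|20↦f(k): 1:1 2:1 4:1 5:1 10:1 20:1  a_20=6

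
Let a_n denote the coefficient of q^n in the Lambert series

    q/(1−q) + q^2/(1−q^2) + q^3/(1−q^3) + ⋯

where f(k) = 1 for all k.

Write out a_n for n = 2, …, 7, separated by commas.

q^2  k|2↦f(k): 1:1 2:1  a_2=2
d|3:{1,3}  Σf=1+1=2
[q^4] f(4)=1,f(2)=1,f(1)=1 ⇒ 3
[q^5] f(1)=1,f(5)=1 ⇒ 2
d|6:{1,2,3,6}  Σf=1+1+1+1=4
d|7:{7,1}  Σf=1+1=2

2, 2, 3, 2, 4, 2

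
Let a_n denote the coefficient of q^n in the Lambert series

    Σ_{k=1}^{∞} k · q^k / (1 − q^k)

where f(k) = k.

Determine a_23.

q^23  k|23↦f(k): 1:1 23:23  a_23=24

a_23 = 24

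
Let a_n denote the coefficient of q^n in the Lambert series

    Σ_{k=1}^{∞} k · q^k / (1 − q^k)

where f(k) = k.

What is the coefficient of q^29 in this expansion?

d|29:{29,1}  Σf=29+1=30

a_29 = 30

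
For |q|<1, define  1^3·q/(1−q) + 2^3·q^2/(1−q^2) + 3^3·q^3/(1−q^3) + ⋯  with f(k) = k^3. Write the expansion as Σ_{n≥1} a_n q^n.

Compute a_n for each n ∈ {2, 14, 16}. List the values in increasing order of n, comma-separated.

9, 3096, 4681

[q^2] f(1)=1,f(2)=8 ⇒ 9
n=14: 14·1 7·2 2·7 1·14  f→[2744+343+8+1]=3096
d|16:{16,8,4,2,1}  Σf=4096+512+64+8+1=4681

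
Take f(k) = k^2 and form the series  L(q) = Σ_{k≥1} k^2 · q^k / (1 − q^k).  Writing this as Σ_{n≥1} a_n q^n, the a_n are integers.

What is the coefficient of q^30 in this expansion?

a_30 = 1300

[q^30] f(1)=1,f(2)=4,f(3)=9,f(5)=25,f(6)=36,f(10)=100,f(15)=225,f(30)=900 ⇒ 1300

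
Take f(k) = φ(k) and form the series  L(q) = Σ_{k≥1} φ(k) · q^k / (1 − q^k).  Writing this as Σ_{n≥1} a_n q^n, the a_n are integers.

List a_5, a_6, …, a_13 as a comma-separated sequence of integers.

d|5:{5,1}  Σφ=4+1=5
q^6  k|6↦φ(k): 1:1 2:1 3:2 6:2  a_6=6
[q^7] φ(1)=1,φ(7)=6 ⇒ 7
d|8:{8,4,2,1}  Σφ=4+2+1+1=8
q^9  k|9↦φ(k): 9:6 3:2 1:1  a_9=9
d|10:{10,5,2,1}  Σφ=4+4+1+1=10
d|11:{1,11}  Σφ=1+10=11
n=12: 12·1 6·2 4·3 3·4 2·6 1·12  φ→[4+2+2+2+1+1]=12
n=13: 1·13 13·1  φ→[1+12]=13

5, 6, 7, 8, 9, 10, 11, 12, 13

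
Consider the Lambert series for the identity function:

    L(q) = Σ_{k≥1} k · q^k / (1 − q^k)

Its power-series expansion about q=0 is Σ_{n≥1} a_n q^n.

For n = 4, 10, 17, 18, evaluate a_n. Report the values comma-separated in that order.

d|4:{4,2,1}  Σf=4+2+1=7
[q^10] f(10)=10,f(5)=5,f(2)=2,f(1)=1 ⇒ 18
q^17  k|17↦f(k): 1:1 17:17  a_17=18
q^18  k|18↦f(k): 18:18 9:9 6:6 3:3 2:2 1:1  a_18=39

7, 18, 18, 39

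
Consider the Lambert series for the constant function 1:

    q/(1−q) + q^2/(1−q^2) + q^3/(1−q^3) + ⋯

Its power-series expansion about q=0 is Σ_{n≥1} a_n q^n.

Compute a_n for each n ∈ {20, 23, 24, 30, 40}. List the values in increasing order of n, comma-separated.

6, 2, 8, 8, 8

d|20:{20,10,5,4,2,1}  Σf=1+1+1+1+1+1=6
n=23: 1·23 23·1  f→[1+1]=2
[q^24] f(1)=1,f(2)=1,f(3)=1,f(4)=1,f(6)=1,f(8)=1,f(12)=1,f(24)=1 ⇒ 8
d|30:{1,2,3,5,6,10,15,30}  Σf=1+1+1+1+1+1+1+1=8
n=40: 1·40 2·20 4·10 5·8 8·5 10·4 20·2 40·1  f→[1+1+1+1+1+1+1+1]=8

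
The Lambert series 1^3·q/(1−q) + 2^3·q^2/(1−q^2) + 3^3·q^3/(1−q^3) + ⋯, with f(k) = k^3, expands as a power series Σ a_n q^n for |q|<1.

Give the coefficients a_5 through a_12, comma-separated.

d|5:{5,1}  Σf=125+1=126
d|6:{1,2,3,6}  Σf=1+8+27+216=252
[q^7] f(1)=1,f(7)=343 ⇒ 344
n=8: 8·1 4·2 2·4 1·8  f→[512+64+8+1]=585
n=9: 1·9 3·3 9·1  f→[1+27+729]=757
d|10:{1,2,5,10}  Σf=1+8+125+1000=1134
d|11:{11,1}  Σf=1331+1=1332
d|12:{12,6,4,3,2,1}  Σf=1728+216+64+27+8+1=2044

126, 252, 344, 585, 757, 1134, 1332, 2044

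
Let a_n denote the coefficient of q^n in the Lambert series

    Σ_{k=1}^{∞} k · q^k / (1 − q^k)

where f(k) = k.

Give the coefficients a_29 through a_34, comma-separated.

d|29:{29,1}  Σf=29+1=30
q^30  k|30↦f(k): 30:30 15:15 10:10 6:6 5:5 3:3 2:2 1:1  a_30=72
q^31  k|31↦f(k): 31:31 1:1  a_31=32
n=32: 1·32 2·16 4·8 8·4 16·2 32·1  f→[1+2+4+8+16+32]=63
d|33:{1,3,11,33}  Σf=1+3+11+33=48
q^34  k|34↦f(k): 1:1 2:2 17:17 34:34  a_34=54

30, 72, 32, 63, 48, 54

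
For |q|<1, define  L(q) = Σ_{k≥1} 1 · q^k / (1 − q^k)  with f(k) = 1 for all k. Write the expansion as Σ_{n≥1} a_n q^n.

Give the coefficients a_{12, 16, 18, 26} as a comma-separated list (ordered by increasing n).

6, 5, 6, 4

[q^12] f(1)=1,f(2)=1,f(3)=1,f(4)=1,f(6)=1,f(12)=1 ⇒ 6
[q^16] f(1)=1,f(2)=1,f(4)=1,f(8)=1,f(16)=1 ⇒ 5
[q^18] f(1)=1,f(2)=1,f(3)=1,f(6)=1,f(9)=1,f(18)=1 ⇒ 6
n=26: 1·26 2·13 13·2 26·1  f→[1+1+1+1]=4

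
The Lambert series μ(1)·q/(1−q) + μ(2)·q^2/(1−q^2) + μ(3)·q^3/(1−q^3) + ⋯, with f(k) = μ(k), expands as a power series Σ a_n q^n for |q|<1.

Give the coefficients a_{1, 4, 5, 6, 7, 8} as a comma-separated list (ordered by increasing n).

1, 0, 0, 0, 0, 0

[q^1] μ(1)=1 ⇒ 1
d|4:{1,2,4}  Σμ=1+(-1)+0=0
q^5  k|5↦μ(k): 5:-1 1:1  a_5=0
n=6: 6·1 3·2 2·3 1·6  μ→[1+(-1)+(-1)+1]=0
q^7  k|7↦μ(k): 7:-1 1:1  a_7=0
q^8  k|8↦μ(k): 8:0 4:0 2:-1 1:1  a_8=0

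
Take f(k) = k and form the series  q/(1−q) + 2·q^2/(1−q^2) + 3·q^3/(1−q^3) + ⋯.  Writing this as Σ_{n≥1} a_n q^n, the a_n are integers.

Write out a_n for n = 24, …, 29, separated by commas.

60, 31, 42, 40, 56, 30

q^24  k|24↦f(k): 24:24 12:12 8:8 6:6 4:4 3:3 2:2 1:1  a_24=60
d|25:{25,5,1}  Σf=25+5+1=31
d|26:{26,13,2,1}  Σf=26+13+2+1=42
q^27  k|27↦f(k): 27:27 9:9 3:3 1:1  a_27=40
n=28: 28·1 14·2 7·4 4·7 2·14 1·28  f→[28+14+7+4+2+1]=56
n=29: 29·1 1·29  f→[29+1]=30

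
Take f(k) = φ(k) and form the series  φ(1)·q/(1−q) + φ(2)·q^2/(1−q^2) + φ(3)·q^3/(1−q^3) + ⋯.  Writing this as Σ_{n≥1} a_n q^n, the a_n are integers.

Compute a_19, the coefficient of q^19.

n=19: 19·1 1·19  φ→[18+1]=19

a_19 = 19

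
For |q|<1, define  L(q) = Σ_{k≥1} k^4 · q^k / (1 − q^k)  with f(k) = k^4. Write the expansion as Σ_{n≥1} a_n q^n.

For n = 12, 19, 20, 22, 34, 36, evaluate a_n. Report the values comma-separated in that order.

n=12: 12·1 6·2 4·3 3·4 2·6 1·12  f→[20736+1296+256+81+16+1]=22386
q^19  k|19↦f(k): 19:130321 1:1  a_19=130322
[q^20] f(20)=160000,f(10)=10000,f(5)=625,f(4)=256,f(2)=16,f(1)=1 ⇒ 170898
q^22  k|22↦f(k): 22:234256 11:14641 2:16 1:1  a_22=248914
q^34  k|34↦f(k): 34:1336336 17:83521 2:16 1:1  a_34=1419874
[q^36] f(36)=1679616,f(18)=104976,f(12)=20736,f(9)=6561,f(6)=1296,f(4)=256,f(3)=81,f(2)=16,f(1)=1 ⇒ 1813539

22386, 130322, 170898, 248914, 1419874, 1813539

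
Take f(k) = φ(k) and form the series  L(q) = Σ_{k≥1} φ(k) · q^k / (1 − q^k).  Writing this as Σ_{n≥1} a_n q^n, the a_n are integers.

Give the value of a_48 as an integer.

n=48: 1·48 2·24 3·16 4·12 6·8 8·6 12·4 16·3 24·2 48·1  φ→[1+1+2+2+2+4+4+8+8+16]=48

a_48 = 48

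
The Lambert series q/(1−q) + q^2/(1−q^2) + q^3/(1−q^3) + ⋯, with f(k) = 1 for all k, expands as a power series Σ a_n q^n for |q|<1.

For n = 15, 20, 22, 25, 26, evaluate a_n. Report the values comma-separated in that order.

q^15  k|15↦f(k): 15:1 5:1 3:1 1:1  a_15=4
q^20  k|20↦f(k): 20:1 10:1 5:1 4:1 2:1 1:1  a_20=6
[q^22] f(22)=1,f(11)=1,f(2)=1,f(1)=1 ⇒ 4
n=25: 1·25 5·5 25·1  f→[1+1+1]=3
q^26  k|26↦f(k): 1:1 2:1 13:1 26:1  a_26=4

4, 6, 4, 3, 4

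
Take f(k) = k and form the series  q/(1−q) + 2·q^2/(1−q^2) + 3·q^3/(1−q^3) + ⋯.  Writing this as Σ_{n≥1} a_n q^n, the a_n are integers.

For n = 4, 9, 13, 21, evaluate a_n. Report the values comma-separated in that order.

d|4:{1,2,4}  Σf=1+2+4=7
q^9  k|9↦f(k): 1:1 3:3 9:9  a_9=13
n=13: 13·1 1·13  f→[13+1]=14
[q^21] f(1)=1,f(3)=3,f(7)=7,f(21)=21 ⇒ 32

7, 13, 14, 32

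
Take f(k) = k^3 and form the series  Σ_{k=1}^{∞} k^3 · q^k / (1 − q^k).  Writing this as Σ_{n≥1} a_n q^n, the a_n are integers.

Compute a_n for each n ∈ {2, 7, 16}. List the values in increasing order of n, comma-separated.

n=2: 2·1 1·2  f→[8+1]=9
n=7: 7·1 1·7  f→[343+1]=344
d|16:{1,2,4,8,16}  Σf=1+8+64+512+4096=4681

9, 344, 4681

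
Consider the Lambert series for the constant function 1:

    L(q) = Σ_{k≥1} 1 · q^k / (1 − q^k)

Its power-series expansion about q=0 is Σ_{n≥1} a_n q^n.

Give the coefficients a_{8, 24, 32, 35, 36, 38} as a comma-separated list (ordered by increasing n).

q^8  k|8↦f(k): 8:1 4:1 2:1 1:1  a_8=4
q^24  k|24↦f(k): 24:1 12:1 8:1 6:1 4:1 3:1 2:1 1:1  a_24=8
d|32:{1,2,4,8,16,32}  Σf=1+1+1+1+1+1=6
[q^35] f(1)=1,f(5)=1,f(7)=1,f(35)=1 ⇒ 4
d|36:{1,2,3,4,6,9,12,18,36}  Σf=1+1+1+1+1+1+1+1+1=9
q^38  k|38↦f(k): 38:1 19:1 2:1 1:1  a_38=4

4, 8, 6, 4, 9, 4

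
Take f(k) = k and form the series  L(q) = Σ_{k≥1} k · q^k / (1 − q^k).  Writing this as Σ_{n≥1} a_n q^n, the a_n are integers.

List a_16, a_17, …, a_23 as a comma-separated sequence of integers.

31, 18, 39, 20, 42, 32, 36, 24

d|16:{1,2,4,8,16}  Σf=1+2+4+8+16=31
n=17: 17·1 1·17  f→[17+1]=18
n=18: 18·1 9·2 6·3 3·6 2·9 1·18  f→[18+9+6+3+2+1]=39
d|19:{19,1}  Σf=19+1=20
d|20:{20,10,5,4,2,1}  Σf=20+10+5+4+2+1=42
n=21: 21·1 7·3 3·7 1·21  f→[21+7+3+1]=32
n=22: 22·1 11·2 2·11 1·22  f→[22+11+2+1]=36
q^23  k|23↦f(k): 23:23 1:1  a_23=24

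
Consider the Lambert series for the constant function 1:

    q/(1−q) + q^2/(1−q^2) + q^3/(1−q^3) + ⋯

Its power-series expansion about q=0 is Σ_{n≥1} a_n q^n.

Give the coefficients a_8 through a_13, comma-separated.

4, 3, 4, 2, 6, 2

n=8: 1·8 2·4 4·2 8·1  f→[1+1+1+1]=4
d|9:{1,3,9}  Σf=1+1+1=3
[q^10] f(10)=1,f(5)=1,f(2)=1,f(1)=1 ⇒ 4
[q^11] f(11)=1,f(1)=1 ⇒ 2
n=12: 12·1 6·2 4·3 3·4 2·6 1·12  f→[1+1+1+1+1+1]=6
d|13:{13,1}  Σf=1+1=2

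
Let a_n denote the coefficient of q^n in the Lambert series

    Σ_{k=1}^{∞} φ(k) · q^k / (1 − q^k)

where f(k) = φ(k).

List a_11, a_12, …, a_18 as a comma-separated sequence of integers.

n=11: 1·11 11·1  φ→[1+10]=11
[q^12] φ(12)=4,φ(6)=2,φ(4)=2,φ(3)=2,φ(2)=1,φ(1)=1 ⇒ 12
d|13:{1,13}  Σφ=1+12=13
[q^14] φ(1)=1,φ(2)=1,φ(7)=6,φ(14)=6 ⇒ 14
[q^15] φ(1)=1,φ(3)=2,φ(5)=4,φ(15)=8 ⇒ 15
[q^16] φ(16)=8,φ(8)=4,φ(4)=2,φ(2)=1,φ(1)=1 ⇒ 16
d|17:{1,17}  Σφ=1+16=17
[q^18] φ(18)=6,φ(9)=6,φ(6)=2,φ(3)=2,φ(2)=1,φ(1)=1 ⇒ 18

11, 12, 13, 14, 15, 16, 17, 18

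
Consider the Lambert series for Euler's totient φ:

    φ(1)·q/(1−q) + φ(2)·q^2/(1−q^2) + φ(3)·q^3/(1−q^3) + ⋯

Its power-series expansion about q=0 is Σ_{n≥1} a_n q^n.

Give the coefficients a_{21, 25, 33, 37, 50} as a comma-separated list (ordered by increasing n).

n=21: 1·21 3·7 7·3 21·1  φ→[1+2+6+12]=21
q^25  k|25↦φ(k): 25:20 5:4 1:1  a_25=25
[q^33] φ(33)=20,φ(11)=10,φ(3)=2,φ(1)=1 ⇒ 33
d|37:{1,37}  Σφ=1+36=37
d|50:{1,2,5,10,25,50}  Σφ=1+1+4+4+20+20=50

21, 25, 33, 37, 50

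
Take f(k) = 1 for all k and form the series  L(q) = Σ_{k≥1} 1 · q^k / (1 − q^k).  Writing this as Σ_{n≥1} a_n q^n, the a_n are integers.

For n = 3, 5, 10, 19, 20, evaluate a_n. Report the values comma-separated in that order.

2, 2, 4, 2, 6

n=3: 3·1 1·3  f→[1+1]=2
[q^5] f(5)=1,f(1)=1 ⇒ 2
[q^10] f(1)=1,f(2)=1,f(5)=1,f(10)=1 ⇒ 4
[q^19] f(19)=1,f(1)=1 ⇒ 2
q^20  k|20↦f(k): 20:1 10:1 5:1 4:1 2:1 1:1  a_20=6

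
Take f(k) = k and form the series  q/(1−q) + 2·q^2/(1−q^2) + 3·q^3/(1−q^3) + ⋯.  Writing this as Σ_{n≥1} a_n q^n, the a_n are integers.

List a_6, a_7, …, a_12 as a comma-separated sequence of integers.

12, 8, 15, 13, 18, 12, 28

d|6:{6,3,2,1}  Σf=6+3+2+1=12
n=7: 7·1 1·7  f→[7+1]=8
n=8: 8·1 4·2 2·4 1·8  f→[8+4+2+1]=15
[q^9] f(9)=9,f(3)=3,f(1)=1 ⇒ 13
q^10  k|10↦f(k): 10:10 5:5 2:2 1:1  a_10=18
[q^11] f(1)=1,f(11)=11 ⇒ 12
d|12:{1,2,3,4,6,12}  Σf=1+2+3+4+6+12=28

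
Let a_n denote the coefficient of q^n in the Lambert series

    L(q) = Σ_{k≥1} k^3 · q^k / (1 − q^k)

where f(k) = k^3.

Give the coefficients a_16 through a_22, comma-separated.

4681, 4914, 6813, 6860, 9198, 9632, 11988

n=16: 1·16 2·8 4·4 8·2 16·1  f→[1+8+64+512+4096]=4681
n=17: 1·17 17·1  f→[1+4913]=4914
d|18:{18,9,6,3,2,1}  Σf=5832+729+216+27+8+1=6813
[q^19] f(1)=1,f(19)=6859 ⇒ 6860
d|20:{20,10,5,4,2,1}  Σf=8000+1000+125+64+8+1=9198
n=21: 21·1 7·3 3·7 1·21  f→[9261+343+27+1]=9632
[q^22] f(1)=1,f(2)=8,f(11)=1331,f(22)=10648 ⇒ 11988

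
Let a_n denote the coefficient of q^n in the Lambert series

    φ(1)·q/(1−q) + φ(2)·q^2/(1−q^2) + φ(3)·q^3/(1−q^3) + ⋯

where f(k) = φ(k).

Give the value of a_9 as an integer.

d|9:{1,3,9}  Σφ=1+2+6=9

a_9 = 9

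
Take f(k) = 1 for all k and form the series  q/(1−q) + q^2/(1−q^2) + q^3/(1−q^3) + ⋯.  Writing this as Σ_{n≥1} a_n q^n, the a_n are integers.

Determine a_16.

a_16 = 5

n=16: 16·1 8·2 4·4 2·8 1·16  f→[1+1+1+1+1]=5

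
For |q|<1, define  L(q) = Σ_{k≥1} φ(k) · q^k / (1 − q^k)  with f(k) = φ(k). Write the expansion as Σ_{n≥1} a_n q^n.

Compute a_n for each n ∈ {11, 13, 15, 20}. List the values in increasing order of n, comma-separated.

n=11: 1·11 11·1  φ→[1+10]=11
[q^13] φ(13)=12,φ(1)=1 ⇒ 13
n=15: 1·15 3·5 5·3 15·1  φ→[1+2+4+8]=15
d|20:{1,2,4,5,10,20}  Σφ=1+1+2+4+4+8=20

11, 13, 15, 20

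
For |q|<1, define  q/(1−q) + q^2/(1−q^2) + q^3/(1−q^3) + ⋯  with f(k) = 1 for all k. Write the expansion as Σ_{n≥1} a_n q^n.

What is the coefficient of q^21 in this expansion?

d|21:{1,3,7,21}  Σf=1+1+1+1=4

a_21 = 4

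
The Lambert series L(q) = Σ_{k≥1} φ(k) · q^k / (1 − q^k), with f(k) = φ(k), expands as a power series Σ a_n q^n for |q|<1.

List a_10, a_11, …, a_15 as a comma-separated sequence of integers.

q^10  k|10↦φ(k): 10:4 5:4 2:1 1:1  a_10=10
n=11: 11·1 1·11  φ→[10+1]=11
q^12  k|12↦φ(k): 1:1 2:1 3:2 4:2 6:2 12:4  a_12=12
q^13  k|13↦φ(k): 13:12 1:1  a_13=13
q^14  k|14↦φ(k): 14:6 7:6 2:1 1:1  a_14=14
q^15  k|15↦φ(k): 1:1 3:2 5:4 15:8  a_15=15

10, 11, 12, 13, 14, 15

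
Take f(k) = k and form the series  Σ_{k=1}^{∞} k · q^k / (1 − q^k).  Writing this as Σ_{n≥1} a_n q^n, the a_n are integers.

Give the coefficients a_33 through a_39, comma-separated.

48, 54, 48, 91, 38, 60, 56

n=33: 33·1 11·3 3·11 1·33  f→[33+11+3+1]=48
d|34:{34,17,2,1}  Σf=34+17+2+1=54
n=35: 1·35 5·7 7·5 35·1  f→[1+5+7+35]=48
q^36  k|36↦f(k): 36:36 18:18 12:12 9:9 6:6 4:4 3:3 2:2 1:1  a_36=91
q^37  k|37↦f(k): 37:37 1:1  a_37=38
d|38:{1,2,19,38}  Σf=1+2+19+38=60
[q^39] f(1)=1,f(3)=3,f(13)=13,f(39)=39 ⇒ 56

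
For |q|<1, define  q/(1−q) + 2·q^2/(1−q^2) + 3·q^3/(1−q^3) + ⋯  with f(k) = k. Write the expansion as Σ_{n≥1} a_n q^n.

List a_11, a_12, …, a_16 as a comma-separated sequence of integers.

q^11  k|11↦f(k): 11:11 1:1  a_11=12
[q^12] f(12)=12,f(6)=6,f(4)=4,f(3)=3,f(2)=2,f(1)=1 ⇒ 28
[q^13] f(13)=13,f(1)=1 ⇒ 14
[q^14] f(1)=1,f(2)=2,f(7)=7,f(14)=14 ⇒ 24
d|15:{1,3,5,15}  Σf=1+3+5+15=24
q^16  k|16↦f(k): 1:1 2:2 4:4 8:8 16:16  a_16=31

12, 28, 14, 24, 24, 31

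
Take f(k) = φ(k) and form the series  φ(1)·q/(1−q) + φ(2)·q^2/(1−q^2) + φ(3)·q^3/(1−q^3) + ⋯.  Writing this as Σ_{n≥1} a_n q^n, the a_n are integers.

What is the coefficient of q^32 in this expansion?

d|32:{1,2,4,8,16,32}  Σφ=1+1+2+4+8+16=32

a_32 = 32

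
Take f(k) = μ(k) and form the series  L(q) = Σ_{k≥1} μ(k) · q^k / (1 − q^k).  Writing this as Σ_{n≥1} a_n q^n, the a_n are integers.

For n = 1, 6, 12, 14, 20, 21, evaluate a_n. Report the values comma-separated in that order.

1, 0, 0, 0, 0, 0

d|1:{1}  Σμ=1=1
q^6  k|6↦μ(k): 6:1 3:-1 2:-1 1:1  a_6=0
n=12: 12·1 6·2 4·3 3·4 2·6 1·12  μ→[0+1+0+(-1)+(-1)+1]=0
n=14: 1·14 2·7 7·2 14·1  μ→[1+(-1)+(-1)+1]=0
n=20: 1·20 2·10 4·5 5·4 10·2 20·1  μ→[1+(-1)+0+(-1)+1+0]=0
[q^21] μ(21)=1,μ(7)=-1,μ(3)=-1,μ(1)=1 ⇒ 0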